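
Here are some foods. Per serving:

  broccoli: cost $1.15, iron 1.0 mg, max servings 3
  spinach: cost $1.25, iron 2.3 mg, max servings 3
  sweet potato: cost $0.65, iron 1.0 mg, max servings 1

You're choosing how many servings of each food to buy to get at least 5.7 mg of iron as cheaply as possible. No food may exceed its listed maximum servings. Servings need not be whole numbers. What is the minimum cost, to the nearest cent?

Cost per mg of iron: spinach $0.5435, sweet potato $0.6500, broccoli $1.1500.
Take 2.478 servings of spinach: +5.7 mg iron for $3.10 (total $3.10, still need 0.0 mg).
Greedy by cheapest-per-mg is optimal for a single linear constraint, so the minimum cost is $3.10.

$3.10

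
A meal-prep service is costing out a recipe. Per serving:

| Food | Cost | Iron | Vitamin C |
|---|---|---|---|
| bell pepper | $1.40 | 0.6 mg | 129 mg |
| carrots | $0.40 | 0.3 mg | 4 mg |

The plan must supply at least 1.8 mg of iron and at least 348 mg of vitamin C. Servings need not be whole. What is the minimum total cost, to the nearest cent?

An LP optimum is at a vertex; with two nutrient constraints at most two foods are used. Check each candidate.
bell pepper only: max(1.8/0.6, 348/129) = 3 servings → $4.20.
carrots only: max(1.8/0.3, 348/4) = 87 servings → $34.80.
bell pepper + carrots with both tight: 2.678 servings and 0.6446 servings → $4.01.
So the least-cost plan costs $4.01.

$4.01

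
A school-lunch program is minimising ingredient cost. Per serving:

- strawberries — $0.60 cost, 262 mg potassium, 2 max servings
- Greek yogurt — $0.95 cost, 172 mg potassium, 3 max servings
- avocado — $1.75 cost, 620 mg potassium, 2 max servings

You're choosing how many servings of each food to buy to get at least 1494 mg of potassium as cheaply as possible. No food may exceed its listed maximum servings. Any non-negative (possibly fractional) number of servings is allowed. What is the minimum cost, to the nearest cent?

Cost per mg of potassium: strawberries $0.0023, avocado $0.0028, Greek yogurt $0.0055.
Take 2 servings of strawberries: +524.0 mg potassium for $1.20 (total $1.20, still need 970.0 mg).
Take 1.565 servings of avocado: +970.0 mg potassium for $2.74 (total $3.94, still need 0.0 mg).
Filling from the cheapest source first is optimal under one linear minimum: $3.94.

$3.94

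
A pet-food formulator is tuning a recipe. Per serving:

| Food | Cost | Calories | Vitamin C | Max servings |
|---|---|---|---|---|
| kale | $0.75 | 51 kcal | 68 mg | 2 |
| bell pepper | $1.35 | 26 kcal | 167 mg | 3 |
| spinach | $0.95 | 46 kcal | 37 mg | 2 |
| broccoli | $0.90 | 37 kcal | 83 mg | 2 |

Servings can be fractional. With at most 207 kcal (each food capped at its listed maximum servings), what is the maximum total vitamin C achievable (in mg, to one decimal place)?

740.3 mg

Vitamin C per kcal: bell pepper 6.423, broccoli 2.243, kale 1.333, spinach 0.8043.
Take 3 servings of bell pepper: uses 78 kcal, +501.0 mg vitamin C (running total 501.0 mg).
Take 2 servings of broccoli: uses 74 kcal, +166.0 mg vitamin C (running total 667.0 mg).
Take 1.078 servings of kale: uses 55 kcal, +73.3 mg vitamin C (running total 740.3 mg).
Filling greedily by vitamin C-per-kcal is optimal for one linear limit, giving 740.3 mg.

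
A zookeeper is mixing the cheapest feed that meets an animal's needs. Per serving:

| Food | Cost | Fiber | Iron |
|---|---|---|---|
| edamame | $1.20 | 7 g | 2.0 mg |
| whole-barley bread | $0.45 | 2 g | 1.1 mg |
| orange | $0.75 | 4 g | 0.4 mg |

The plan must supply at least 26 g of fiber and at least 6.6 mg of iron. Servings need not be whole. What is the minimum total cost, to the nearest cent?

A basic optimal solution has at most two foods positive. Try each food alone and each pair with both targets met exactly.
edamame only: max(26/7, 6.6/2.0) = 3.714 servings → $4.46.
whole-barley bread only: max(26/2, 6.6/1.1) = 13 servings → $5.85.
orange only: max(26/4, 6.6/0.4) = 16.5 servings → $12.38.
edamame + whole-barley bread: the both-tight solution has a negative serving — not a feasible corner.
edamame + orange with both tight: 3.077 servings and 1.115 servings → $4.53.
whole-barley bread + orange with both tight: 4.444 servings and 4.278 servings → $5.21.
So the least-cost plan costs $4.46.

$4.46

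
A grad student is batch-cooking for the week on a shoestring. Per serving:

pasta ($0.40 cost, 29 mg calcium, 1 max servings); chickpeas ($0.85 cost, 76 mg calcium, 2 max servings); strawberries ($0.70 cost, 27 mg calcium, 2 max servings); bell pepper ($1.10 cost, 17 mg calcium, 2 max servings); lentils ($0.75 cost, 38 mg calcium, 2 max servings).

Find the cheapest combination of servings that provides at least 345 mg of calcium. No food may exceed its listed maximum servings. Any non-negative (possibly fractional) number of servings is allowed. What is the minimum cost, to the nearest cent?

$7.20

Cost per mg of calcium: chickpeas $0.0112, pasta $0.0138, lentils $0.0197, strawberries $0.0259, bell pepper $0.0647.
Take 2 servings of chickpeas: +152.0 mg calcium for $1.70 (total $1.70, still need 193.0 mg).
Take 1 serving of pasta: +29.0 mg calcium for $0.40 (total $2.10, still need 164.0 mg).
Take 2 servings of lentils: +76.0 mg calcium for $1.50 (total $3.60, still need 88.0 mg).
Take 2 servings of strawberries: +54.0 mg calcium for $1.40 (total $5.00, still need 34.0 mg).
Take 2 servings of bell pepper: +34.0 mg calcium for $2.20 (total $7.20, still need 0.0 mg).
Filling from the cheapest source first is optimal under one linear minimum: $7.20.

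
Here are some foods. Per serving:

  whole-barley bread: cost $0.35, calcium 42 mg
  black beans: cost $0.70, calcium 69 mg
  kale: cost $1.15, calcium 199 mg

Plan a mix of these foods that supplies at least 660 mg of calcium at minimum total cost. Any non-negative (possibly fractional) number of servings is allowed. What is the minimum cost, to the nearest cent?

Cost per mg of calcium: kale $0.0058, whole-barley bread $0.0083, black beans $0.0101.
With no serving limits, use only kale: 660 mg / 199 mg = 3.317 servings × $1.15 = $3.81.

$3.81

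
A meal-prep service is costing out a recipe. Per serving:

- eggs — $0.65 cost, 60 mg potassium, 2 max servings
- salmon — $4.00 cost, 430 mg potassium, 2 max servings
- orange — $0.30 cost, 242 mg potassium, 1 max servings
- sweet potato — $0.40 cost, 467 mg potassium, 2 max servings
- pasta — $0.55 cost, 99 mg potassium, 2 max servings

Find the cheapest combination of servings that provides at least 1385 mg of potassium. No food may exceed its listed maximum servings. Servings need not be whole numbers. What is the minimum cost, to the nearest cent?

$2.30

Cost per mg of potassium: sweet potato $0.0009, orange $0.0012, pasta $0.0056, salmon $0.0093, eggs $0.0108.
Take 2 servings of sweet potato: +934.0 mg potassium for $0.80 (total $0.80, still need 451.0 mg).
Take 1 serving of orange: +242.0 mg potassium for $0.30 (total $1.10, still need 209.0 mg).
Take 2 servings of pasta: +198.0 mg potassium for $1.10 (total $2.20, still need 11.0 mg).
Take 0.02558 servings of salmon: +11.0 mg potassium for $0.10 (total $2.30, still need 0.0 mg).
Filling from the cheapest source first is optimal under one linear minimum: $2.30.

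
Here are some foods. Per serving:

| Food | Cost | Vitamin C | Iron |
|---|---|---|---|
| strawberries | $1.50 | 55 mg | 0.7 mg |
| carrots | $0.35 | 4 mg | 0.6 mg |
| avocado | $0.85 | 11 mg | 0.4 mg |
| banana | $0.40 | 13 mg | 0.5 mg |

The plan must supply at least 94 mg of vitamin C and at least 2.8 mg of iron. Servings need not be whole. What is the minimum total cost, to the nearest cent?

$2.78

With two linear requirements the optimum uses one or two foods; enumerate the corners.
strawberries only: max(94/55, 2.8/0.7) = 4 servings → $6.00.
carrots only: max(94/4, 2.8/0.6) = 23.5 servings → $8.22.
avocado only: max(94/11, 2.8/0.4) = 8.545 servings → $7.26.
banana only: max(94/13, 2.8/0.5) = 7.231 servings → $2.89.
strawberries + carrots with both tight: 1.497 servings and 2.921 servings → $3.27.
strawberries + avocado with both tight: 0.4755 servings and 6.168 servings → $5.96.
strawberries + banana with both tight: 0.5761 servings and 4.793 servings → $2.78.
carrots + avocado: intersection lies outside the first quadrant.
carrots + banana: intersection lies outside the first quadrant.
avocado + banana with both targets exact would need a negative amount; discard.
So the least-cost plan costs $2.78.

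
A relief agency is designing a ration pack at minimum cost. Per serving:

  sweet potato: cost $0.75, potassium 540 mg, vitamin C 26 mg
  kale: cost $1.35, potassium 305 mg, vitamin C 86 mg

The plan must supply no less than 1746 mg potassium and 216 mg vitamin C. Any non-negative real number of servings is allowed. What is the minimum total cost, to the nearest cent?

$4.14

The cheapest plan sits at a corner of the feasible region — with two constraints it uses at most two foods.
sweet potato only: max(1746/540, 216/26) = 8.308 servings → $6.23.
kale only: max(1746/305, 216/86) = 5.725 servings → $7.73.
sweet potato + kale with both tight: 2.188 servings and 1.85 servings → $4.14.
So the least-cost plan costs $4.14.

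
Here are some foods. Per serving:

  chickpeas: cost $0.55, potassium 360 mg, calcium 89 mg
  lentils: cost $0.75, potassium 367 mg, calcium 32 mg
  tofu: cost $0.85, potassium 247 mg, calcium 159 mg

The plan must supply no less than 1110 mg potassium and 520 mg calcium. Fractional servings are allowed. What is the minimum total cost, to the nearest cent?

$2.88

At the optimum either one food covers both requirements or two foods hit both targets exactly; no other combination can be cheaper.
chickpeas only: max(1110/360, 520/89) = 5.843 servings → $3.21.
lentils only: max(1110/367, 520/32) = 16.25 servings → $12.19.
tofu only: max(1110/247, 520/159) = 4.494 servings → $3.82.
chickpeas + lentils with both targets exact would need a negative amount; discard.
chickpeas + tofu with both tight: 1.363 servings and 2.508 servings → $2.88.
lentils + tofu with both tight: 0.9524 servings and 3.079 servings → $3.33.
The minimum over all feasible corners is $2.88.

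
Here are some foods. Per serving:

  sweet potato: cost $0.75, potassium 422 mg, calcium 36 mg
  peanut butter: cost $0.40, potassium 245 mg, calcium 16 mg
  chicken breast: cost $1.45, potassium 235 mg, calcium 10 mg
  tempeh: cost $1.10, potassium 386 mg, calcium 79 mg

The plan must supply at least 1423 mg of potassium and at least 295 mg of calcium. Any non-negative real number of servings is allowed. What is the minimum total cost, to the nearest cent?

$4.11

For a min-cost LP with two ≥-constraints, a basic feasible solution has at most two positive variables.
sweet potato only: max(1423/422, 295/36) = 8.194 servings → $6.15.
peanut butter only: max(1423/245, 295/16) = 18.44 servings → $7.38.
chicken breast only: max(1423/235, 295/10) = 29.5 servings → $42.77.
tempeh only: max(1423/386, 295/79) = 3.734 servings → $4.11.
sweet potato + peanut butter with both targets exact would need a negative amount; discard.
sweet potato + chicken breast: intersection lies outside the first quadrant.
sweet potato + tempeh: intersection lies outside the first quadrant.
peanut butter + chicken breast with both targets exact would need a negative amount; discard.
peanut butter + tempeh with both targets exact would need a negative amount; discard.
chicken breast + tempeh with both targets exact would need a negative amount; discard.
So the least-cost plan costs $4.11.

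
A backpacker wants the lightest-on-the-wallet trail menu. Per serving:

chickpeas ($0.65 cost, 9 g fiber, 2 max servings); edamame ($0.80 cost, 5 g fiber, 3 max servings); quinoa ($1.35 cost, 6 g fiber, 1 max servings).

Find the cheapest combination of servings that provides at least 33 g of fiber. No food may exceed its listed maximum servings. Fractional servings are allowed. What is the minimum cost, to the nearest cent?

$3.70

Cost per g of fiber: chickpeas $0.0722, edamame $0.1600, quinoa $0.2250.
Take 2 servings of chickpeas: +18.0 g fiber for $1.30 (total $1.30, still need 15.0 g).
Take 3 servings of edamame: +15.0 g fiber for $2.40 (total $3.70, still need 0.0 g).
Filling from the cheapest source first is optimal under one linear minimum: $3.70.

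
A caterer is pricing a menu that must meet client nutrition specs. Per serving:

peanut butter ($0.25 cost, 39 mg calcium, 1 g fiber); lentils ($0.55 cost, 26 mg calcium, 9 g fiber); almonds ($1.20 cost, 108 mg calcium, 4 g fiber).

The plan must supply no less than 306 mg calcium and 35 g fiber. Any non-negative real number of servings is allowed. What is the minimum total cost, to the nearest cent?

$3.21

Two binding constraints pin down two serving amounts, so the optimal mix uses at most two foods. The candidates are each food alone (scaled to the tighter of calcium/fiber) and each pair with both constraints tight.
peanut butter only: max(306/39, 35/1) = 35 servings → $8.75.
lentils only: max(306/26, 35/9) = 11.77 servings → $6.47.
almonds only: max(306/108, 35/4) = 8.75 servings → $10.50.
peanut butter + lentils with both tight: 5.674 servings and 3.258 servings → $3.21.
peanut butter + almonds with both targets exact would need a negative amount; discard.
lentils + almonds with both tight: 2.945 servings and 2.124 servings → $4.17.
The minimum over all feasible corners is $3.21.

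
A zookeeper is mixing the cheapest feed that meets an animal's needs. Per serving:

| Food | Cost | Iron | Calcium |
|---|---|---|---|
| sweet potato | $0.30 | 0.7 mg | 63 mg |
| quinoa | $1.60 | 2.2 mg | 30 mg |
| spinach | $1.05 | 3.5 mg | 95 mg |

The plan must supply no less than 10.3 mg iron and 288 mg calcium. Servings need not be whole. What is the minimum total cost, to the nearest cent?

$3.11

sweet potato only: max(10.3/0.7, 288/63) = 14.71 servings → $4.41.
quinoa only: max(10.3/2.2, 288/30) = 9.6 servings → $15.36.
spinach only: max(10.3/3.5, 288/95) = 3.032 servings → $3.18.
sweet potato + quinoa with both tight: 2.76 servings and 3.804 servings → $6.91.
sweet potato + spinach with both tight: 0.1916 servings and 2.905 servings → $3.11.
quinoa + spinach: the both-tight solution has a negative serving — not a feasible corner.
So the least-cost plan costs $3.11.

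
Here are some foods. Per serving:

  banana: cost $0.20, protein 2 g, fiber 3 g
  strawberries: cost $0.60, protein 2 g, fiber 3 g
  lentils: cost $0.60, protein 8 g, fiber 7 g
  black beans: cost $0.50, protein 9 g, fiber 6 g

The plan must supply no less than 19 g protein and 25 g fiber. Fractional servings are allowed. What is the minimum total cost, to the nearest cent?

$1.71

Minimising a linear cost over {protein ≥ 19, fiber ≥ 25, servings ≥ 0} — the optimum is at a vertex, using one or two foods.
banana only: max(19/2, 25/3) = 9.5 servings → $1.90.
strawberries only: max(19/2, 25/3) = 9.5 servings → $5.70.
lentils only: max(19/8, 25/7) = 3.571 servings → $2.14.
black beans only: max(19/9, 25/6) = 4.167 servings → $2.08.
banana + strawberries (both tight): parallel constraints — no distinct corner.
banana + lentils with both tight: 6.7 servings and 0.7 servings → $1.76.
banana + black beans with both tight: 7.4 servings and 0.4667 servings → $1.71.
strawberries + lentils with both tight: 6.7 servings and 0.7 servings → $4.44.
strawberries + black beans with both tight: 7.4 servings and 0.4667 servings → $4.67.
lentils + black beans with both targets exact would need a negative amount; discard.
Cheapest feasible corner: $1.71.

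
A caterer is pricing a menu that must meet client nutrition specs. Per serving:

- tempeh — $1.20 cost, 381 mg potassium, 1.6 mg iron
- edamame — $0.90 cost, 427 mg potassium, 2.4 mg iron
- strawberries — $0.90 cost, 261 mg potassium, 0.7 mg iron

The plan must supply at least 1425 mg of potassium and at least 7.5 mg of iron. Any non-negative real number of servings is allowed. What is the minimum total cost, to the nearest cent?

$3.00

tempeh only: max(1425/381, 7.5/1.6) = 4.688 servings → $5.62.
edamame only: max(1425/427, 7.5/2.4) = 3.337 servings → $3.00.
strawberries only: max(1425/261, 7.5/0.7) = 10.71 servings → $9.64.
tempeh + edamame with both tight: 0.9407 servings and 2.498 servings → $3.38.
tempeh + strawberries: the both-tight solution has a negative serving — not a feasible corner.
edamame + strawberries with both tight: 2.931 servings and 0.6641 servings → $3.24.
Cheapest feasible corner: $3.00.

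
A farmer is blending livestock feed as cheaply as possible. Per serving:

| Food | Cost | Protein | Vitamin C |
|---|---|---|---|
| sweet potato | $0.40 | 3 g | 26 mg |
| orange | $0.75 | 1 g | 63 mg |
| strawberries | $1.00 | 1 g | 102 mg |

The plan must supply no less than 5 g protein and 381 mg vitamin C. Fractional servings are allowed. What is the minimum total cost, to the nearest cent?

With two linear requirements the optimum uses one or two foods; enumerate the corners.
sweet potato only: max(5/3, 381/26) = 14.65 servings → $5.86.
orange only: max(5/1, 381/63) = 6.048 servings → $4.54.
strawberries only: max(5/1, 381/102) = 5 servings → $5.00.
sweet potato + orange: the both-tight solution has a negative serving — not a feasible corner.
sweet potato + strawberries with both tight: 0.4607 servings and 3.618 servings → $3.80.
orange + strawberries with both tight: 3.308 servings and 1.692 servings → $4.17.
Cheapest feasible corner: $3.80.

$3.80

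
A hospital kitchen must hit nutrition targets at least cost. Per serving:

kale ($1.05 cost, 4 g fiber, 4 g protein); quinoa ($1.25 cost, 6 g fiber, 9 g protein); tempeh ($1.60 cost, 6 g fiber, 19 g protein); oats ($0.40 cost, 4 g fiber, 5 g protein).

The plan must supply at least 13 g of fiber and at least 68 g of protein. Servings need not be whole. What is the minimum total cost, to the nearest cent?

Compare the cost at each extreme point of the feasible region.
kale only: max(13/4, 68/4) = 17 servings → $17.85.
quinoa only: max(13/6, 68/9) = 7.556 servings → $9.44.
tempeh only: max(13/6, 68/19) = 3.579 servings → $5.73.
oats only: max(13/4, 68/5) = 13.6 servings → $5.44.
kale + quinoa with both targets exact would need a negative amount; discard.
kale + tempeh: intersection lies outside the first quadrant.
kale + oats: the both-tight solution has a negative serving — not a feasible corner.
quinoa + tempeh: the both-tight solution has a negative serving — not a feasible corner.
quinoa + oats: intersection lies outside the first quadrant.
tempeh + oats with both targets exact would need a negative amount; discard.
So the least-cost plan costs $5.44.

$5.44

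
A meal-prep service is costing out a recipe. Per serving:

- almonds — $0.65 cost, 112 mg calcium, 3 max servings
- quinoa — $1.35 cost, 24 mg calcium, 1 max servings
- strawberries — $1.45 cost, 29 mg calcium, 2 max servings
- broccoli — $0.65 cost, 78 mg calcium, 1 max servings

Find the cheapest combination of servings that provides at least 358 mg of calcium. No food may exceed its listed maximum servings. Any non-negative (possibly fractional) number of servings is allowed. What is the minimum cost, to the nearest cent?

$2.13

Cost per mg of calcium: almonds $0.0058, broccoli $0.0083, strawberries $0.0500, quinoa $0.0563.
Take 3 servings of almonds: +336.0 mg calcium for $1.95 (total $1.95, still need 22.0 mg).
Take 0.2821 servings of broccoli: +22.0 mg calcium for $0.18 (total $2.13, still need 0.0 mg).
Filling from the cheapest source first is optimal under one linear minimum: $2.13.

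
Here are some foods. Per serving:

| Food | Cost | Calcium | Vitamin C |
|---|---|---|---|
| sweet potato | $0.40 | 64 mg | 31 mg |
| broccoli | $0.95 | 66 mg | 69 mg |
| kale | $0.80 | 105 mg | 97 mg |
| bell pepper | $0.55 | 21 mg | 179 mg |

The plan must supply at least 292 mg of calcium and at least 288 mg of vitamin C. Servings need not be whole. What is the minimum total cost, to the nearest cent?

With two linear requirements the optimum uses one or two foods; enumerate the corners.
sweet potato only: max(292/64, 288/31) = 9.29 servings → $3.72.
broccoli only: max(292/66, 288/69) = 4.424 servings → $4.20.
kale only: max(292/105, 288/97) = 2.969 servings → $2.38.
bell pepper only: max(292/21, 288/179) = 13.9 servings → $7.65.
sweet potato + broccoli with both tight: 0.481 servings and 3.958 servings → $3.95.
sweet potato + kale: the both-tight solution has a negative serving — not a feasible corner.
sweet potato + bell pepper with both tight: 4.278 servings and 0.8681 servings → $2.19.
broccoli + kale with both tight: 2.273 servings and 1.352 servings → $3.24.
broccoli + bell pepper: intersection lies outside the first quadrant.
kale + bell pepper with both tight: 2.758 servings and 0.1143 servings → $2.27.
So the least-cost plan costs $2.19.

$2.19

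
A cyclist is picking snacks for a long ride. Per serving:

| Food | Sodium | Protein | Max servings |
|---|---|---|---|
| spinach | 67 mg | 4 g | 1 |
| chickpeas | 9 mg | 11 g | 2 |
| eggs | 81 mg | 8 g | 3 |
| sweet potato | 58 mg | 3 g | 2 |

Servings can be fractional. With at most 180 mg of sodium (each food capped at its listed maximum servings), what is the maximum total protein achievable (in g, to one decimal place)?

Protein per mg sodium: chickpeas 1.222, eggs 0.09877, spinach 0.0597, sweet potato 0.05172.
Take 2 servings of chickpeas: uses 18 mg sodium, +22.0 g protein (running total 22.0 g).
Take 2 servings of eggs: uses 162 mg sodium, +16.0 g protein (running total 38.0 g).
Greedy by best ratio exhausts the sodium allowance optimally: 38.0 g.

38.0 g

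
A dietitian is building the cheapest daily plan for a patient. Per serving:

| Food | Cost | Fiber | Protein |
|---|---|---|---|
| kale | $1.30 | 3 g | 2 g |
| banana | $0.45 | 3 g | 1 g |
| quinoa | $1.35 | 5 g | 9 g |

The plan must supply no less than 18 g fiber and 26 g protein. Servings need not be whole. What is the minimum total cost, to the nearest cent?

This is a tiny linear program; its minimum lies at a vertex of the feasible set. List the vertices and price them.
kale only: max(18/3, 26/2) = 13 servings → $16.90.
banana only: max(18/3, 26/1) = 26 servings → $11.70.
quinoa only: max(18/5, 26/9) = 3.6 servings → $4.86.
kale + banana with both targets exact would need a negative amount; discard.
kale + quinoa with both tight: 1.882 servings and 2.471 servings → $5.78.
banana + quinoa with both tight: 1.455 servings and 2.727 servings → $4.34.
So the least-cost plan costs $4.34.

$4.34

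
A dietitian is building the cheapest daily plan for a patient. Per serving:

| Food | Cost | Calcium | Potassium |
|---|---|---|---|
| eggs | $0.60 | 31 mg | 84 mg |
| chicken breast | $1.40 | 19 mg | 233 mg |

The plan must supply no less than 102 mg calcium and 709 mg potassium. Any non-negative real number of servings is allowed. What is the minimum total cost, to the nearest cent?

A basic optimal solution has at most two foods positive. Try each food alone and each pair with both targets met exactly.
eggs only: max(102/31, 709/84) = 8.44 servings → $5.06.
chicken breast only: max(102/19, 709/233) = 5.368 servings → $7.52.
eggs + chicken breast with both tight: 1.83 servings and 2.383 servings → $4.43.
Cheapest feasible corner: $4.43.

$4.43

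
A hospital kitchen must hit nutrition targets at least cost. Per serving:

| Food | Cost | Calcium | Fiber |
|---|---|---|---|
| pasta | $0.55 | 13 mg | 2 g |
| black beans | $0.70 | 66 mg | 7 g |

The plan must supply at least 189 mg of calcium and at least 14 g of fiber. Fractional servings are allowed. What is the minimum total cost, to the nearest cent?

$2.00

Two binding constraints pin down two serving amounts, so the optimal mix uses at most two foods. The candidates are each food alone (scaled to the tighter of calcium/fiber) and each pair with both constraints tight.
pasta only: max(189/13, 14/2) = 14.54 servings → $8.00.
black beans only: max(189/66, 14/7) = 2.864 servings → $2.00.
pasta + black beans: the both-tight solution has a negative serving — not a feasible corner.
Cheapest feasible corner: $2.00.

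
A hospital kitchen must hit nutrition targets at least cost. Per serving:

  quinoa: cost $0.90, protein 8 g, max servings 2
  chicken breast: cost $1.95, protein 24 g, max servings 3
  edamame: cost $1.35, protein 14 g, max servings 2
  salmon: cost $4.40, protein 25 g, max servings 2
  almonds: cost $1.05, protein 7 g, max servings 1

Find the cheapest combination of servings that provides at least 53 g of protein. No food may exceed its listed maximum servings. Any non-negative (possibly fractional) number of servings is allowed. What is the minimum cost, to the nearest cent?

$4.31

Cost per g of protein: chicken breast $0.0813, edamame $0.0964, quinoa $0.1125, almonds $0.1500, salmon $0.1760.
Take 2.208 servings of chicken breast: +53.0 g protein for $4.31 (total $4.31, still need 0.0 g).
Filling from the cheapest source first is optimal under one linear minimum: $4.31.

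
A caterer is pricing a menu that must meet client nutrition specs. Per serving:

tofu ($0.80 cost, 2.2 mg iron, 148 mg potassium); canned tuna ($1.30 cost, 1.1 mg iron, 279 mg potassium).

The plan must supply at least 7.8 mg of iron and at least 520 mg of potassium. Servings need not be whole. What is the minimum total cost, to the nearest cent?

At the optimum either one food covers both requirements or two foods hit both targets exactly; no other combination can be cheaper.
tofu only: max(7.8/2.2, 520/148) = 3.545 servings → $2.84.
canned tuna only: max(7.8/1.1, 520/279) = 7.091 servings → $9.22.
tofu + canned tuna: the both-tight solution has a negative serving — not a feasible corner.
The minimum over all feasible corners is $2.84.

$2.84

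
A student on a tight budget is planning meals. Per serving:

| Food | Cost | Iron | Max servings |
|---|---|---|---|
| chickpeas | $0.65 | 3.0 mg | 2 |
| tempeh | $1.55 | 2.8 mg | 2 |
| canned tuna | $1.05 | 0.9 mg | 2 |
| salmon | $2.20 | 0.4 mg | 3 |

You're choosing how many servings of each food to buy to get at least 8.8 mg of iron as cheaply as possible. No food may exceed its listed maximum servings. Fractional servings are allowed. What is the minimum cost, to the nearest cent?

$2.85

Cost per mg of iron: chickpeas $0.2167, tempeh $0.5536, canned tuna $1.1667, salmon $5.5000.
Take 2 servings of chickpeas: +6.0 mg iron for $1.30 (total $1.30, still need 2.8 mg).
Take 1 serving of tempeh: +2.8 mg iron for $1.55 (total $2.85, still need 0.0 mg).
Greedy by cheapest-per-mg is optimal for a single linear constraint, so the minimum cost is $2.85.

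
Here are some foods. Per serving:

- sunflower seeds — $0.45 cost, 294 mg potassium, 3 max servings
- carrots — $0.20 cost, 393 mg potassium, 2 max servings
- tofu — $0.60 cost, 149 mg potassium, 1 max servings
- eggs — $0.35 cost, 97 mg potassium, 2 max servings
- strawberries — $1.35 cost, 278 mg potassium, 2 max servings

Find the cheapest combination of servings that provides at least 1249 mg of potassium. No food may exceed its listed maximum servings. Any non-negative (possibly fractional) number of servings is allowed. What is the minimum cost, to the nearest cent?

Cost per mg of potassium: carrots $0.0005, sunflower seeds $0.0015, eggs $0.0036, tofu $0.0040, strawberries $0.0049.
Take 2 servings of carrots: +786.0 mg potassium for $0.40 (total $0.40, still need 463.0 mg).
Take 1.575 servings of sunflower seeds: +463.0 mg potassium for $0.71 (total $1.11, still need 0.0 mg).
Greedy by cheapest-per-mg is optimal for a single linear constraint, so the minimum cost is $1.11.

$1.11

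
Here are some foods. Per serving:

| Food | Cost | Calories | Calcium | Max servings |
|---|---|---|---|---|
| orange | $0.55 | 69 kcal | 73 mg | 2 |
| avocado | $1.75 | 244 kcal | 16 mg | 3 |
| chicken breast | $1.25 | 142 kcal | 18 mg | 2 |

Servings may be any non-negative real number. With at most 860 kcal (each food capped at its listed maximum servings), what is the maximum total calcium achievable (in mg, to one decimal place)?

210.7 mg

Calcium per kcal: orange 1.058, chicken breast 0.1268, avocado 0.06557.
Take 2 servings of orange: uses 138 kcal, +146.0 mg calcium (running total 146.0 mg).
Take 2 servings of chicken breast: uses 284 kcal, +36.0 mg calcium (running total 182.0 mg).
Take 1.795 servings of avocado: uses 438 kcal, +28.7 mg calcium (running total 210.7 mg).
Filling greedily by calcium-per-kcal is optimal for one linear limit, giving 210.7 mg.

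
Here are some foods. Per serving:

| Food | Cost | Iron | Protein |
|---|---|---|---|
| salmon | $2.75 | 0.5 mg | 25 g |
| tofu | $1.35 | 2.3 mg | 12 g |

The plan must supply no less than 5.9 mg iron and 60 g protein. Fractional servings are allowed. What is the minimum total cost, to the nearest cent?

$6.67

Two binding constraints pin down two serving amounts, so the optimal mix uses at most two foods. The candidates are each food alone (scaled to the tighter of iron/protein) and each pair with both constraints tight.
salmon only: max(5.9/0.5, 60/25) = 11.8 servings → $32.45.
tofu only: max(5.9/2.3, 60/12) = 5 servings → $6.75.
salmon + tofu with both tight: 1.305 servings and 2.282 servings → $6.67.
So the least-cost plan costs $6.67.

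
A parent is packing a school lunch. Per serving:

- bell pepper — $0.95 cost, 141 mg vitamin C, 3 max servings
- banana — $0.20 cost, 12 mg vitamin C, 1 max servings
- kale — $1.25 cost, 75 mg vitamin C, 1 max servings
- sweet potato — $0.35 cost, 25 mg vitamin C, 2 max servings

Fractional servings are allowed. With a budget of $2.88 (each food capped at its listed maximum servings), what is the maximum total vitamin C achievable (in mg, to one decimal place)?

425.1 mg

Vitamin C per dollar: bell pepper 148.4, sweet potato 71.43, banana 60, kale 60.
Take 3 servings of bell pepper: spends $2.85, +423.0 mg vitamin C (running total 423.0 mg).
Take 0.08571 servings of sweet potato: spends $0.03, +2.1 mg vitamin C (running total 425.1 mg).
Greedy by best ratio exhausts the cost allowance optimally: 425.1 mg.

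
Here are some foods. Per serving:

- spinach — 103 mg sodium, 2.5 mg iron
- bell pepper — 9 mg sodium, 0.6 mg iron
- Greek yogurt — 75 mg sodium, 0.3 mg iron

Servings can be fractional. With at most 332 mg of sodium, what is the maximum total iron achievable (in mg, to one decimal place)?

22.1 mg

Iron per mg sodium: bell pepper 0.06667, spinach 0.02427, Greek yogurt 0.004.
With no serving limits, spend the whole sodium allowance on bell pepper: 332 mg / 9 mg × 0.6 mg = 22.1 mg.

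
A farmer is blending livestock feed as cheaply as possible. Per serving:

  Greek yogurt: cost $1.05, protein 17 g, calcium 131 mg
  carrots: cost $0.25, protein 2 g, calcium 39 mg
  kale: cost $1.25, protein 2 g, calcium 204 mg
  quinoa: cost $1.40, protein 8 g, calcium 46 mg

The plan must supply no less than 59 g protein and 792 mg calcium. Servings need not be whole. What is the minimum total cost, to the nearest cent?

For a min-cost LP with two ≥-constraints, a basic feasible solution has at most two positive variables.
Greek yogurt only: max(59/17, 792/131) = 6.046 servings → $6.35.
carrots only: max(59/2, 792/39) = 29.5 servings → $7.38.
kale only: max(59/2, 792/204) = 29.5 servings → $36.88.
quinoa only: max(59/8, 792/46) = 17.22 servings → $24.10.
Greek yogurt + carrots with both tight: 1.788 servings and 14.3 servings → $5.45.
Greek yogurt + kale with both tight: 3.26 servings and 1.789 servings → $5.66.
Greek yogurt + quinoa: the both-tight solution has a negative serving — not a feasible corner.
carrots + kale: the both-tight solution has a negative serving — not a feasible corner.
carrots + quinoa with both tight: 16.46 servings and 3.259 servings → $8.68.
kale + quinoa with both tight: 2.352 servings and 6.787 servings → $12.44.
So the least-cost plan costs $5.45.

$5.45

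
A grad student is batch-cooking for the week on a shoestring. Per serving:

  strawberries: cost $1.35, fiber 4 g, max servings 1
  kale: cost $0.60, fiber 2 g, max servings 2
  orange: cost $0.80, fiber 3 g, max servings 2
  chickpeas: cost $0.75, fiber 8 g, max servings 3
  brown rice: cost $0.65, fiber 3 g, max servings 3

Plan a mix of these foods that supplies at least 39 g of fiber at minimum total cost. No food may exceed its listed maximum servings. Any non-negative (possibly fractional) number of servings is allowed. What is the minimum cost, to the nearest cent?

$5.80

Cost per g of fiber: chickpeas $0.0938, brown rice $0.2167, orange $0.2667, kale $0.3000, strawberries $0.3375.
Take 3 servings of chickpeas: +24.0 g fiber for $2.25 (total $2.25, still need 15.0 g).
Take 3 servings of brown rice: +9.0 g fiber for $1.95 (total $4.20, still need 6.0 g).
Take 2 servings of orange: +6.0 g fiber for $1.60 (total $5.80, still need 0.0 g).
Greedy by cheapest-per-g is optimal for a single linear constraint, so the minimum cost is $5.80.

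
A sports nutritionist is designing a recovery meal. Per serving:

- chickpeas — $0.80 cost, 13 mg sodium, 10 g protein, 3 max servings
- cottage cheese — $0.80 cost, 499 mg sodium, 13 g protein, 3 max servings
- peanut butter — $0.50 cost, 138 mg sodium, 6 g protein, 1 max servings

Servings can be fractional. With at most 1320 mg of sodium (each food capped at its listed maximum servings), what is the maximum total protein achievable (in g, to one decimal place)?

65.8 g

Protein per mg sodium: chickpeas 0.7692, peanut butter 0.04348, cottage cheese 0.02605.
Take 3 servings of chickpeas: uses 39 mg sodium, +30.0 g protein (running total 30.0 g).
Take 1 serving of peanut butter: uses 138 mg sodium, +6.0 g protein (running total 36.0 g).
Take 2.291 servings of cottage cheese: uses 1143 mg sodium, +29.8 g protein (running total 65.8 g).
Filling greedily by protein-per-mg sodium is optimal for one linear limit, giving 65.8 g.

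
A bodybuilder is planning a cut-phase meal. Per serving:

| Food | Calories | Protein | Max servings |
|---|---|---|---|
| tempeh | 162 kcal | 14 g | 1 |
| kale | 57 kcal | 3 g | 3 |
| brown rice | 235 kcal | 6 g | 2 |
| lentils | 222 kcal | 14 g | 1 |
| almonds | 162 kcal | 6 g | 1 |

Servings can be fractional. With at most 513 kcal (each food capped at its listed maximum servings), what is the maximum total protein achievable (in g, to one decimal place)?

Protein per kcal: tempeh 0.08642, lentils 0.06306, kale 0.05263, almonds 0.03704, brown rice 0.02553.
Take 1 serving of tempeh: uses 162 kcal, +14.0 g protein (running total 14.0 g).
Take 1 serving of lentils: uses 222 kcal, +14.0 g protein (running total 28.0 g).
Take 2.263 servings of kale: uses 129 kcal, +6.8 g protein (running total 34.8 g).
Greedy by best ratio exhausts the calories allowance optimally: 34.8 g.

34.8 g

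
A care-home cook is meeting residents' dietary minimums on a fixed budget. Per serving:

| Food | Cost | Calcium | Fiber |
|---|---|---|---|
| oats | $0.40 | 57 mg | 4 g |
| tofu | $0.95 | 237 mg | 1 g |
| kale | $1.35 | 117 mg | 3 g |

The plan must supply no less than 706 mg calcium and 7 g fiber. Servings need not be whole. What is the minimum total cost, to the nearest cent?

An LP optimum is at a vertex; with two nutrient constraints at most two foods are used. Check each candidate.
oats only: max(706/57, 7/4) = 12.39 servings → $4.95.
tofu only: max(706/237, 7/1) = 7 servings → $6.65.
kale only: max(706/117, 7/3) = 6.034 servings → $8.15.
oats + tofu with both tight: 1.07 servings and 2.722 servings → $3.01.
oats + kale with both targets exact would need a negative amount; discard.
tofu + kale with both tight: 2.187 servings and 1.604 servings → $4.24.
Cheapest feasible corner: $3.01.

$3.01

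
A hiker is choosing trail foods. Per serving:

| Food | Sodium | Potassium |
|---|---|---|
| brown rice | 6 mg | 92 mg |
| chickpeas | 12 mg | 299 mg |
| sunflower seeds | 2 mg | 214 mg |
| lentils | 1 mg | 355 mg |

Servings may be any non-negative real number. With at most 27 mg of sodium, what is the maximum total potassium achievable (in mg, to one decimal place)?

9585.0 mg

Potassium per mg sodium: lentils 355, sunflower seeds 107, chickpeas 24.92, brown rice 15.33.
With no serving limits, spend the whole sodium allowance on lentils: 27 mg / 1 mg × 355 mg = 9585.0 mg.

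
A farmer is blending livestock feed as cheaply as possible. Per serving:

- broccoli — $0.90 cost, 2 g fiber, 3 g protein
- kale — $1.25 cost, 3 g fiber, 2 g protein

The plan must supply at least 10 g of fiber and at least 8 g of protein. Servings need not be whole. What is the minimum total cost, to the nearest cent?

$4.22

This is a tiny linear program; its minimum lies at a vertex of the feasible set. List the vertices and price them.
broccoli only: max(10/2, 8/3) = 5 servings → $4.50.
kale only: max(10/3, 8/2) = 4 servings → $5.00.
broccoli + kale with both tight: 0.8 servings and 2.8 servings → $4.22.
So the least-cost plan costs $4.22.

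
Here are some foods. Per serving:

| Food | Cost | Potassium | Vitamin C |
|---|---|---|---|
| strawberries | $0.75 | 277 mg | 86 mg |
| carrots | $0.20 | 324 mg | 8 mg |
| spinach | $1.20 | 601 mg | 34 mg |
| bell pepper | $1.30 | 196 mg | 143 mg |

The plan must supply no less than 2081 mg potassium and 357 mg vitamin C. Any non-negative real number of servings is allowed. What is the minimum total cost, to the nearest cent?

With two linear requirements the optimum uses one or two foods; enumerate the corners.
strawberries only: max(2081/277, 357/86) = 7.513 servings → $5.63.
carrots only: max(2081/324, 357/8) = 44.62 servings → $8.93.
spinach only: max(2081/601, 357/34) = 10.5 servings → $12.60.
bell pepper only: max(2081/196, 357/143) = 10.62 servings → $13.80.
strawberries + carrots with both tight: 3.861 servings and 3.122 servings → $3.52.
strawberries + spinach with both tight: 3.402 servings and 1.895 servings → $4.83.
strawberries + bell pepper: the both-tight solution has a negative serving — not a feasible corner.
carrots + spinach: intersection lies outside the first quadrant.
carrots + bell pepper with both tight: 5.085 servings and 2.212 servings → $3.89.
spinach + bell pepper with both tight: 2.871 servings and 1.814 servings → $5.80.
The minimum over all feasible corners is $3.52.

$3.52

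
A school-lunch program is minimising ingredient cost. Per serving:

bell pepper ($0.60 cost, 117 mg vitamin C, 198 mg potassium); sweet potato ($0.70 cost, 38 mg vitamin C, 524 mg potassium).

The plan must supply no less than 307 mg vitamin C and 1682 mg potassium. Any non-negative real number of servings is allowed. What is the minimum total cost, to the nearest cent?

$2.85

A basic optimal solution has at most two foods positive. Try each food alone and each pair with both targets met exactly.
bell pepper only: max(307/117, 1682/198) = 8.495 servings → $5.10.
sweet potato only: max(307/38, 1682/524) = 8.079 servings → $5.66.
bell pepper + sweet potato with both tight: 1.803 servings and 2.529 servings → $2.85.
So the least-cost plan costs $2.85.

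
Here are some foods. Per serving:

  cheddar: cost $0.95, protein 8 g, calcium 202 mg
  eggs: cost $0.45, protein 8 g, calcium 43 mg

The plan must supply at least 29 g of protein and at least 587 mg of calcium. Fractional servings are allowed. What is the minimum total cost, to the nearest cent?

$2.99

cheddar only: max(29/8, 587/202) = 3.625 servings → $3.44.
eggs only: max(29/8, 587/43) = 13.65 servings → $6.14.
cheddar + eggs with both tight: 2.711 servings and 0.9135 servings → $2.99.
Cheapest feasible corner: $2.99.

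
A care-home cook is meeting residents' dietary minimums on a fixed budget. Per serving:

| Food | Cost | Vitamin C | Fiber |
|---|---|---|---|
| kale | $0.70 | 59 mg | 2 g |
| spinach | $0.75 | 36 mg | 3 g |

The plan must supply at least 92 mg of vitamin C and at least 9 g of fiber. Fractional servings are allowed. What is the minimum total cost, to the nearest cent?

kale only: max(92/59, 9/2) = 4.5 servings → $3.15.
spinach only: max(92/36, 9/3) = 3 servings → $2.25.
kale + spinach: intersection lies outside the first quadrant.
Cheapest feasible corner: $2.25.

$2.25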